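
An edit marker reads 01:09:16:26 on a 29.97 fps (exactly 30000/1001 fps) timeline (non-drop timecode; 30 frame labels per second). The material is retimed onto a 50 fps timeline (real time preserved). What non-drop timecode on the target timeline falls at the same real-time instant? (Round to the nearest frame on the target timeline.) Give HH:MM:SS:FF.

Source frame index: (1×3600 + 9×60 + 16) × 30 + 26 = 124706.
Real time: 124706 / (30000/1001) = 62415353/15000 s.
Target frame: (62415353/15000) × (50) = 62415353/300 ≈ 208051.177 → 208051.
At 50 labels/s: frame 208051 → 01:09:21:01.

01:09:21:01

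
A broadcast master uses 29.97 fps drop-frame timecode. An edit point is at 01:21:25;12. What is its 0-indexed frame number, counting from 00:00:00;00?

146416

Complete 10-minute blocks: 8, each 17982 frames → 143856.
Remaining 1 whole minute in the current block: 1800 + 0 × 1798 = 1800 frames.
Within the current minute: 25 × 30 + 12 − 2 = 760 (labels ;00/;01 skipped at this minute). Total = 143856 + 1800 + 760 = 146416.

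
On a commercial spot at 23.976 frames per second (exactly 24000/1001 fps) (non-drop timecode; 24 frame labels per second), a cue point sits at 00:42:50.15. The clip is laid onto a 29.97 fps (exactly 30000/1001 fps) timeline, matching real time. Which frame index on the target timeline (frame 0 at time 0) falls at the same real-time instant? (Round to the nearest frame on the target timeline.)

frame 77119

Source frame index: (0×3600 + 42×60 + 50) × 24 + 15 = 61695.
Real time: 61695 / (24000/1001) = 4117113/1600 s.
Target frame: (4117113/1600) × (30000/1001) = 308475/4 ≈ 77118.750 → 77119.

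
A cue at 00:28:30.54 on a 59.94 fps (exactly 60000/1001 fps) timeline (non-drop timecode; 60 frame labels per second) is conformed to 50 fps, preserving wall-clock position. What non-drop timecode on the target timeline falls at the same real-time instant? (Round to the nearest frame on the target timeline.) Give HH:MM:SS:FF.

00:28:32:31

Source frame index: (0×3600 + 28×60 + 30) × 60 + 54 = 102654.
Real time: 102654 / (60000/1001) = 17126109/10000 s.
Target frame: (17126109/10000) × (50) = 17126109/200 ≈ 85630.545 → 85631.
At 50 labels/s: frame 85631 → 00:28:32:31.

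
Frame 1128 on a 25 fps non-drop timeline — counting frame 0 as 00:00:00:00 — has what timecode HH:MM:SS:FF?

00:00:45:03

1128 ÷ 25 = 45 full seconds, remainder 3 frames.
45 s = 0 h 0 min 45 s.
Timecode: 00:00:45:03.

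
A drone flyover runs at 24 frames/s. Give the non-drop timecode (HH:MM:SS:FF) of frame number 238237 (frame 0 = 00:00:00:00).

238237 ÷ 24 = 9926 full seconds, remainder 13 frames.
9926 s = 2 h 45 min 26 s.
Timecode: 02:45:26:13.

02:45:26:13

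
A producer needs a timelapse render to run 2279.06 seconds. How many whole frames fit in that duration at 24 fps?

Frames = 2279.06 × 24 = 1367436/25 ≈ 54697.4400.
Complete frames: 54697.

54697 frames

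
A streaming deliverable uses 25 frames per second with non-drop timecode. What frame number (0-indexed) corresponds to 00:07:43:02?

11577

Total seconds to the label: (0 × 3600 + 7 × 60 + 43) = 463.
Frame index = 463 × 25 + 2 = 11577.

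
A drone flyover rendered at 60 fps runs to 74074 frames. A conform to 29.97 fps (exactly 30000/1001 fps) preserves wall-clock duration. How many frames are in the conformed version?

37000 frames

Target frames = source frames × (target rate / source rate) = 74074 × (30000/1001)/(60) = 74074 × 500/1001 = 37000.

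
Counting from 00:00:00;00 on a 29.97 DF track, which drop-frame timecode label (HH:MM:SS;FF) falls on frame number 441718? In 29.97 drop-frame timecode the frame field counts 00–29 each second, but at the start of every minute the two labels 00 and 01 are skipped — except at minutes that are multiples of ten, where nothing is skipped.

Each 10-minute DF block holds 10 × 60 × 30 − 9 × 2 = 17982 frames. 441718 ÷ 17982 → 24 full blocks, remainder 10150.
Within the partial block the first minute is 1800 frames and each further minute 1798, so 5 further minute boundaries passed. Total skipped labels = 18 × 24 + 2 × 5 = 442.
Non-drop label index = 441718 + 442 = 442160; at 30 labels/s that is 04:05:38:20, i.e. DF 04:05:38;20.

04:05:38;20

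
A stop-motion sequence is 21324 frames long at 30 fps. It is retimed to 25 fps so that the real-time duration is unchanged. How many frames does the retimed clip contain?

17770 frames

Target frames = source frames × (target rate / source rate) = 21324 × (25)/(30) = 21324 × 5/6 = 17770.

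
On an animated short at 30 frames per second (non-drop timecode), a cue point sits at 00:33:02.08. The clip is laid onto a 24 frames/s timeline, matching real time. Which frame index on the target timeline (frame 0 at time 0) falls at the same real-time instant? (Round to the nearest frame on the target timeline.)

frame 47574

Source frame index: (0×3600 + 33×60 + 2) × 30 + 8 = 59468.
Real time: 59468 / (30) = 29734/15 s.
Target frame: (29734/15) × (24) = 237872/5 ≈ 47574.400 → 47574.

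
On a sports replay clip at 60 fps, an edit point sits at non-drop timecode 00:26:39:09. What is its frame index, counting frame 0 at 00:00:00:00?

95949

Total seconds to the label: (0 × 3600 + 26 × 60 + 39) = 1599.
Frame index = 1599 × 60 + 9 = 95949.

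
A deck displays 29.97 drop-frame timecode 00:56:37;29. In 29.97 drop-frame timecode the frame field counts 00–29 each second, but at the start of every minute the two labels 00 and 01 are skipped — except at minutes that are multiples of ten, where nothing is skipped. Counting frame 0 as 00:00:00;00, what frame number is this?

Complete 10-minute blocks: 5, each 17982 frames → 89910.
Remaining 6 whole minutes in the current block: 1800 + 5 × 1798 = 10790 frames.
Within the current minute: 37 × 30 + 29 − 2 = 1137 (labels ;00/;01 skipped at this minute). Total = 89910 + 10790 + 1137 = 101837.

101837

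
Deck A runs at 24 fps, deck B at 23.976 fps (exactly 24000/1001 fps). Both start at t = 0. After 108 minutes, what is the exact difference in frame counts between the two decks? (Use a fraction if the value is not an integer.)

155520/1001 frames

108 min = 6480 s.
A emits 24 × 6480 = 155520 frames; B emits 24000/1001 × 6480 = 155520000/1001.
Difference = 155520/1001 frames (≈ 155.3646); B is behind A.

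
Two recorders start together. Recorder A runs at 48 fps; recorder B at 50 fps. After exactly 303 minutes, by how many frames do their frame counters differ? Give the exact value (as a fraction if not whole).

36360 frames

303 min = 18180 s.
A emits 48 × 18180 = 872640 frames; B emits 50 × 18180 = 909000.
Difference = 36360 frames; B is ahead of A.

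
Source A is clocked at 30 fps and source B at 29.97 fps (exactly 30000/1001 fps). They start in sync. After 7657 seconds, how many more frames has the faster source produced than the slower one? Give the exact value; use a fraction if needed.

17670/77 frames

A emits 30 × 7657 = 229710 frames; B emits 30000/1001 × 7657 = 17670000/77.
Difference = 17670/77 frames (≈ 229.4805); B is behind A.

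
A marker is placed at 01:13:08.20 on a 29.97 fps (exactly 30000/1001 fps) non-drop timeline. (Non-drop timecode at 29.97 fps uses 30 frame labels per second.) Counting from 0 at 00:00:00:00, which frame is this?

Total seconds to the label: (1 × 3600 + 13 × 60 + 8) = 4388.
Frame index = 4388 × 30 + 20 = 131660.

131660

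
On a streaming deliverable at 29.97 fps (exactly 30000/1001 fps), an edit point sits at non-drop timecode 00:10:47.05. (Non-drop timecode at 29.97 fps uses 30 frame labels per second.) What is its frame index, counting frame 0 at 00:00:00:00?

frame 19415

Total seconds to the label: (0 × 3600 + 10 × 60 + 47) = 647.
Frame index = 647 × 30 + 5 = 19415.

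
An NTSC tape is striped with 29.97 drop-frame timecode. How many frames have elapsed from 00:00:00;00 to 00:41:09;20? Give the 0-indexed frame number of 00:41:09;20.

74016

Complete 10-minute blocks: 4, each 17982 frames → 71928.
Remaining 1 whole minute in the current block: 1800 + 0 × 1798 = 1800 frames.
Within the current minute: 9 × 30 + 20 − 2 = 288 (labels ;00/;01 skipped at this minute). Total = 71928 + 1800 + 288 = 74016.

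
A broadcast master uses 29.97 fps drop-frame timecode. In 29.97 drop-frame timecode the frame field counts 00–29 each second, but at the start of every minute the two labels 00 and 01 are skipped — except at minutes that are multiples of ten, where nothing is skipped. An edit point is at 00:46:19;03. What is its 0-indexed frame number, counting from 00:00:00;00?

83289

As if non-drop at 30 labels/s: (0 × 3600 + 46 × 60 + 19) × 30 + 3 = 83373.
Minute boundaries passed: 46; those not divisible by 10: 46 − 4 = 42; dropped labels = 2 × 42 = 84.
Actual frame index = 83373 − 84 = 83289.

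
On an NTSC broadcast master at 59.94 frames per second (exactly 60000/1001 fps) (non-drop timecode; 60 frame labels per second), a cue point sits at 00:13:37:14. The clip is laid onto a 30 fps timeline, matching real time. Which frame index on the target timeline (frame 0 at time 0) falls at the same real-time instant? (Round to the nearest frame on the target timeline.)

frame 24542

Source frame index: (0×3600 + 13×60 + 37) × 60 + 14 = 49034.
Real time: 49034 / (60000/1001) = 24541517/30000 s.
Target frame: (24541517/30000) × (30) = 24541517/1000 ≈ 24541.517 → 24542.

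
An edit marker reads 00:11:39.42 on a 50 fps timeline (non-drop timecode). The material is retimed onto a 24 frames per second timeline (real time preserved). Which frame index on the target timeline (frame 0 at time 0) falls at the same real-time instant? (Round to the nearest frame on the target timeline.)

frame 16796

Source frame index: (0×3600 + 11×60 + 39) × 50 + 42 = 34992.
Real time: 34992 / (50) = 17496/25 s.
Target frame: (17496/25) × (24) = 419904/25 ≈ 16796.160 → 16796.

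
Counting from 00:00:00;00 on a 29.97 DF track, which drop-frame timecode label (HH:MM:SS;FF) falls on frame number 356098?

03:18:01;26

Each 10-minute DF block holds 10 × 60 × 30 − 9 × 2 = 17982 frames. 356098 ÷ 17982 → 19 full blocks, remainder 14440.
Within the partial block the first minute is 1800 frames and each further minute 1798, so 8 further minute boundaries passed. Total skipped labels = 18 × 19 + 2 × 8 = 358.
Non-drop label index = 356098 + 358 = 356456; at 30 labels/s that is 03:18:01:26, i.e. DF 03:18:01;26.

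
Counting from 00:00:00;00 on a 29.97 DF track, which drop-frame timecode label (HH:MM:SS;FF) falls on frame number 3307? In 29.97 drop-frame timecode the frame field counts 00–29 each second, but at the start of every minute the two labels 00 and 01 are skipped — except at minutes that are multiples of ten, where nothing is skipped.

Ten DF minutes hold 17982 frames, so frame 3307 lies in block 0 (frames 0–17981) with 3307 frames into that block.
The block's first minute is 1800 frames and the rest 1798 each; 3307 frames reaches minute 1, so 0 × 18 + 1 × 2 = 2 labels have been skipped so far.
Adding those back, label number 3307 + 2 = 3309 at 30 labels/s is 110 s + 9 f = 0 h 1 min 50 s frame 9, i.e. 00:01:50;09.

00:01:50;09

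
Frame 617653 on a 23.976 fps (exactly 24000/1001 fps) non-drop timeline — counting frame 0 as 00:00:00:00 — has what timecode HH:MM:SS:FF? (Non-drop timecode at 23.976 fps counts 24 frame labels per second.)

617653 ÷ 24 = 25735 full seconds, remainder 13 frames.
25735 s = 7 h 8 min 55 s.
Timecode: 07:08:55:13.

07:08:55:13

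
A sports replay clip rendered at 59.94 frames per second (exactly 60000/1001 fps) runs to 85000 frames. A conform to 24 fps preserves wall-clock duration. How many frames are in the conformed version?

Target frames = source frames × (target rate / source rate) = 85000 × (24)/(60000/1001) = 85000 × 1001/2500 = 34034.

34034 frames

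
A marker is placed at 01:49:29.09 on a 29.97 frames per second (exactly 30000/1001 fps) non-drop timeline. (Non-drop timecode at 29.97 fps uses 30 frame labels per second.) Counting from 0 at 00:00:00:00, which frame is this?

Total seconds to the label: (1 × 3600 + 49 × 60 + 29) = 6569.
Frame index = 6569 × 30 + 9 = 197079.

197079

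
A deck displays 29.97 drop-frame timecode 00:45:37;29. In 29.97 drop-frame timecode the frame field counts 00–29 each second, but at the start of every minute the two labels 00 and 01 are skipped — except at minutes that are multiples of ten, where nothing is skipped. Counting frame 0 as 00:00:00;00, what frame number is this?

Complete 10-minute blocks: 4, each 17982 frames → 71928.
Remaining 5 whole minutes in the current block: 1800 + 4 × 1798 = 8992 frames.
Within the current minute: 37 × 30 + 29 − 2 = 1137 (labels ;00/;01 skipped at this minute). Total = 71928 + 8992 + 1137 = 82057.

82057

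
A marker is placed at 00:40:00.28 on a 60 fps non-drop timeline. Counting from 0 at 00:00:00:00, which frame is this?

Total seconds to the label: (0 × 3600 + 40 × 60 + 0) = 2400.
Frame index = 2400 × 60 + 28 = 144028.

frame 144028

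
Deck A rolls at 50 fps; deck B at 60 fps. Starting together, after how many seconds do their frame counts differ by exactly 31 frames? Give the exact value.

3.1 seconds

The gap grows by |60 − 50| = 10 frames per second.
Time for a 31-frame gap: 31 ÷ (10) = 3.1 s.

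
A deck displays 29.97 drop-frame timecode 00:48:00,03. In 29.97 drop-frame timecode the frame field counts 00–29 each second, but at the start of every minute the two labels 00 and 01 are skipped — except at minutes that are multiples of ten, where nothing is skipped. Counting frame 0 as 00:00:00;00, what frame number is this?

86315

Complete 10-minute blocks: 4, each 17982 frames → 71928.
Remaining 8 whole minutes in the current block: 1800 + 7 × 1798 = 14386 frames.
Within the current minute: 0 × 30 + 3 − 2 = 1 (labels ;00/;01 skipped at this minute). Total = 71928 + 14386 + 1 = 86315.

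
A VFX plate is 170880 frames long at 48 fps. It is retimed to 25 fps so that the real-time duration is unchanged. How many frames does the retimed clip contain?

89000 frames

Target frames = source frames × (target rate / source rate) = 170880 × (25)/(48) = 170880 × 25/48 = 89000.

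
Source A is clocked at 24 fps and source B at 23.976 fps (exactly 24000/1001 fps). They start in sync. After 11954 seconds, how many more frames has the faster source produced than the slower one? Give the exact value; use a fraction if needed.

A emits 24 × 11954 = 286896 frames; B emits 24000/1001 × 11954 = 286896000/1001.
Difference = 286896/1001 frames (≈ 286.6094); B is behind A.

286896/1001 frames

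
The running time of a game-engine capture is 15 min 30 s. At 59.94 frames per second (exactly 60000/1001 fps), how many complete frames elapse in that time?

55744 frames

15 min 30 s = 930 s.
Frames = 930 × 60000/1001 = 55800000/1001 ≈ 55744.2557.
Complete frames: 55744.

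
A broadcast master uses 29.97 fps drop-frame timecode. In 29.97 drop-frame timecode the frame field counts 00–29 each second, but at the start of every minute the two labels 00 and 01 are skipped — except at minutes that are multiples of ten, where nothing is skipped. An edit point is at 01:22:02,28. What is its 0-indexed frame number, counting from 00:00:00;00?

Complete 10-minute blocks: 8, each 17982 frames → 143856.
Remaining 2 whole minutes in the current block: 1800 + 1 × 1798 = 3598 frames.
Within the current minute: 2 × 30 + 28 − 2 = 86 (labels ;00/;01 skipped at this minute). Total = 143856 + 3598 + 86 = 147540.

147540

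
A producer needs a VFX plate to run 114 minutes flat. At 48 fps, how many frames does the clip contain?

114 min = 6840 s.
Frames = 6840 × 48 = 328320.

328320 frames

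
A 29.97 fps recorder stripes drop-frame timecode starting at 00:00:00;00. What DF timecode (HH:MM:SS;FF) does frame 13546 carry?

00:07:32;00

Ten DF minutes hold 17982 frames, so frame 13546 lies in block 0 (frames 0–17981) with 13546 frames into that block.
The block's first minute is 1800 frames and the rest 1798 each; 13546 frames reaches minute 7, so 0 × 18 + 7 × 2 = 14 labels have been skipped so far.
Adding those back, label number 13546 + 14 = 13560 at 30 labels/s is 452 s + 0 f = 0 h 7 min 32 s frame 0, i.e. 00:07:32;00.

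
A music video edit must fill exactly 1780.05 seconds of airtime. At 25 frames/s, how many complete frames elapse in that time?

Frames = 1780.05 × 25 = 178005/4 ≈ 44501.2500.
Complete frames: 44501.

44501 frames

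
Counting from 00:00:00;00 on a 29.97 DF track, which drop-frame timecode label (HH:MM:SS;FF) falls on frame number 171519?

Ten DF minutes hold 17982 frames, so frame 171519 lies in block 9 (frames 161838–179819) with 9681 frames into that block.
The block's first minute is 1800 frames and the rest 1798 each; 9681 frames reaches minute 5, so 9 × 18 + 5 × 2 = 172 labels have been skipped so far.
Adding those back, label number 171519 + 172 = 171691 at 30 labels/s is 5723 s + 1 f = 1 h 35 min 23 s frame 1, i.e. 01:35:23;01.

01:35:23;01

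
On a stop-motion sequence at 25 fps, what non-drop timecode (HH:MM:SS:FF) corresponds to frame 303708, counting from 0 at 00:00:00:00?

03:22:28:08

303708 ÷ 25 = 12148 full seconds, remainder 8 frames.
12148 s = 3 h 22 min 28 s.
Timecode: 03:22:28:08.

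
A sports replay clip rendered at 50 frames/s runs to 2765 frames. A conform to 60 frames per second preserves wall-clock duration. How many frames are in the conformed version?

Target frames = source frames × (target rate / source rate) = 2765 × (60)/(50) = 2765 × 6/5 = 3318.

3318 frames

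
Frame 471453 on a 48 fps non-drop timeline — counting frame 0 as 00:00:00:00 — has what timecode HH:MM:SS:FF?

471453 ÷ 48 = 9821 full seconds, remainder 45 frames.
9821 s = 2 h 43 min 41 s.
Timecode: 02:43:41:45.

02:43:41:45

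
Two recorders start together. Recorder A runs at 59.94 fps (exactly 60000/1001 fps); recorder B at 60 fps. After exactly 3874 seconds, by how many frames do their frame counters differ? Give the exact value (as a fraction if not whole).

A emits 60000/1001 × 3874 = 17880000/77 frames; B emits 60 × 3874 = 232440.
Difference = 17880/77 frames (≈ 232.2078); B is ahead of A.

17880/77 frames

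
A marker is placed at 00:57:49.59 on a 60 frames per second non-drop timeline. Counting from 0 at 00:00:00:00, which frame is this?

208199

Total seconds to the label: (0 × 3600 + 57 × 60 + 49) = 3469.
Frame index = 3469 × 60 + 59 = 208199.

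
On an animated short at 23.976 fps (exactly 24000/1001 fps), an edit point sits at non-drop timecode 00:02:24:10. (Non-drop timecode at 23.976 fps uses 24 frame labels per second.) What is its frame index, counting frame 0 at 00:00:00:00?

frame 3466

Total seconds to the label: (0 × 3600 + 2 × 60 + 24) = 144.
Frame index = 144 × 24 + 10 = 3466.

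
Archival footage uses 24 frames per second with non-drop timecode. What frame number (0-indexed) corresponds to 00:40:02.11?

57659

Total seconds to the label: (0 × 3600 + 40 × 60 + 2) = 2402.
Frame index = 2402 × 24 + 11 = 57659.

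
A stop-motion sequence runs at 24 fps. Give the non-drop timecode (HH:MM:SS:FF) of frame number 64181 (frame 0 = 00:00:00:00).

64181 ÷ 24 = 2674 full seconds, remainder 5 frames.
2674 s = 0 h 44 min 34 s.
Timecode: 00:44:34:05.

00:44:34:05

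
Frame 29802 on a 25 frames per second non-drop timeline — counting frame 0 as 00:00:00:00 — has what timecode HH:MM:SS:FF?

29802 ÷ 25 = 1192 full seconds, remainder 2 frames.
1192 s = 0 h 19 min 52 s.
Timecode: 00:19:52:02.

00:19:52:02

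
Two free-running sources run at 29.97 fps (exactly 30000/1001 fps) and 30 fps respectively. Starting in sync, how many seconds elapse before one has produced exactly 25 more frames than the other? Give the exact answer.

The gap grows by |30 − 30000/1001| = 30/1001 frames per second.
Time for a 25-frame gap: 25 ÷ (30/1001) = 5005/6 s.

5005/6 seconds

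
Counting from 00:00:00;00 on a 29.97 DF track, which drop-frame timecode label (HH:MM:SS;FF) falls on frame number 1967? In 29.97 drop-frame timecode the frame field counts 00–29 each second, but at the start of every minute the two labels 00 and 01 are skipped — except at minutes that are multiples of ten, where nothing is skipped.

00:01:05;19

Each 10-minute DF block holds 10 × 60 × 30 − 9 × 2 = 17982 frames. 1967 ÷ 17982 → 0 full blocks, remainder 1967.
Within the partial block the first minute is 1800 frames and each further minute 1798, so 1 further minute boundary passed. Total skipped labels = 18 × 0 + 2 × 1 = 2.
Non-drop label index = 1967 + 2 = 1969; at 30 labels/s that is 00:01:05:19, i.e. DF 00:01:05;19.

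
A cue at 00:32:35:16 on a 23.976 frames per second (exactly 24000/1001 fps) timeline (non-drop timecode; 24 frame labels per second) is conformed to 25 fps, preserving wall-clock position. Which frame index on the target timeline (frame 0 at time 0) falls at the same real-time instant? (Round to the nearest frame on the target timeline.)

Source frame index: (0×3600 + 32×60 + 35) × 24 + 16 = 46936.
Real time: 46936 / (24000/1001) = 5872867/3000 s.
Target frame: (5872867/3000) × (25) = 5872867/120 ≈ 48940.558 → 48941.

frame 48941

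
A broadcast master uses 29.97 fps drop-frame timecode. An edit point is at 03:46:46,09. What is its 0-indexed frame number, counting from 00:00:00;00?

Complete 10-minute blocks: 22, each 17982 frames → 395604.
Remaining 6 whole minutes in the current block: 1800 + 5 × 1798 = 10790 frames.
Within the current minute: 46 × 30 + 9 − 2 = 1387 (labels ;00/;01 skipped at this minute). Total = 395604 + 10790 + 1387 = 407781.

407781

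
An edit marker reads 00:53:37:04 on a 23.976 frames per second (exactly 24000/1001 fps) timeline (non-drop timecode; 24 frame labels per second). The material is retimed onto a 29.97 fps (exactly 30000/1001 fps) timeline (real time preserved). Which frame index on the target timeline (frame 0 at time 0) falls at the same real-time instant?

frame 96515

Source frame index: (0×3600 + 53×60 + 37) × 24 + 4 = 77212.
Real time: 77212 / (24000/1001) = 19322303/6000 s.
Target frame: (19322303/6000) × (30000/1001) = 96515.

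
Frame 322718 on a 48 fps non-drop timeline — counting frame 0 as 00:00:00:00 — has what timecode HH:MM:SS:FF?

322718 ÷ 48 = 6723 full seconds, remainder 14 frames.
6723 s = 1 h 52 min 3 s.
Timecode: 01:52:03:14.

01:52:03:14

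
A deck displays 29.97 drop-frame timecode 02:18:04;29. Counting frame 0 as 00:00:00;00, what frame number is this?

Complete 10-minute blocks: 13, each 17982 frames → 233766.
Remaining 8 whole minutes in the current block: 1800 + 7 × 1798 = 14386 frames.
Within the current minute: 4 × 30 + 29 − 2 = 147 (labels ;00/;01 skipped at this minute). Total = 233766 + 14386 + 147 = 248299.

248299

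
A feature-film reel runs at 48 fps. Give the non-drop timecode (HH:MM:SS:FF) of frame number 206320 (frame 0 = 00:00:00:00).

206320 ÷ 48 = 4298 full seconds, remainder 16 frames.
4298 s = 1 h 11 min 38 s.
Timecode: 01:11:38:16.

01:11:38:16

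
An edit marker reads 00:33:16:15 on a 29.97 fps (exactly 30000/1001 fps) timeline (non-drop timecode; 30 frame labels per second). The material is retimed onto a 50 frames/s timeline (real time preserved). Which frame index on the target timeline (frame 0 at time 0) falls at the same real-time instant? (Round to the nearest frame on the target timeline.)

frame 99925

Source frame index: (0×3600 + 33×60 + 16) × 30 + 15 = 59895.
Real time: 59895 / (30000/1001) = 3996993/2000 s.
Target frame: (3996993/2000) × (50) = 3996993/40 ≈ 99924.825 → 99925.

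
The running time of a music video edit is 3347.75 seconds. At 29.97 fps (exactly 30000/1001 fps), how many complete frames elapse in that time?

100332 frames

Frames = 3347.75 × 30000/1001 = 14347500/143 ≈ 100332.1678.
Complete frames: 100332.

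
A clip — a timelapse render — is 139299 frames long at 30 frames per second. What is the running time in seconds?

4643.3 seconds

Running time = 139299 / (30) = 4643.3 s.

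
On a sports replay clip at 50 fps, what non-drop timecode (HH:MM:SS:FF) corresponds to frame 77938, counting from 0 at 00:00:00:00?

00:25:58:38

77938 ÷ 50 = 1558 full seconds, remainder 38 frames.
1558 s = 0 h 25 min 58 s.
Timecode: 00:25:58:38.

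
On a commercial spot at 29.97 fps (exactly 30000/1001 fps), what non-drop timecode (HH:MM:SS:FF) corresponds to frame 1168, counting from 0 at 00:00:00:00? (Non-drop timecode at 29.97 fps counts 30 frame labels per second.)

00:00:38:28

1168 ÷ 30 = 38 full seconds, remainder 28 frames.
38 s = 0 h 0 min 38 s.
Timecode: 00:00:38:28.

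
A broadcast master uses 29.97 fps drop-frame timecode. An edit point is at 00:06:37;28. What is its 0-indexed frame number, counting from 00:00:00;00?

Complete 10-minute blocks: 0, each 17982 frames → 0.
Remaining 6 whole minutes in the current block: 1800 + 5 × 1798 = 10790 frames.
Within the current minute: 37 × 30 + 28 − 2 = 1136 (labels ;00/;01 skipped at this minute). Total = 0 + 10790 + 1136 = 11926.

11926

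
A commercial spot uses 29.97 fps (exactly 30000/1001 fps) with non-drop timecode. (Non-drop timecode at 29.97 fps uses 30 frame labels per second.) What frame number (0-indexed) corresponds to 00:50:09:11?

Total seconds to the label: (0 × 3600 + 50 × 60 + 9) = 3009.
Frame index = 3009 × 30 + 11 = 90281.

frame 90281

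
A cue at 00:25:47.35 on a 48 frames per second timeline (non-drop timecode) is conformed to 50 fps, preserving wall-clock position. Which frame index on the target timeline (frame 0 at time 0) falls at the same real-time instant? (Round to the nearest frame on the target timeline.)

frame 77386

Source frame index: (0×3600 + 25×60 + 47) × 48 + 35 = 74291.
Real time: 74291 / (48) = 74291/48 s.
Target frame: (74291/48) × (50) = 1857275/24 ≈ 77386.458 → 77386.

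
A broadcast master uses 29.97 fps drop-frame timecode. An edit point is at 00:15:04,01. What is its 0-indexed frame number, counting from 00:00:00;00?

As if non-drop at 30 labels/s: (0 × 3600 + 15 × 60 + 4) × 30 + 1 = 27121.
Minute boundaries passed: 15; those not divisible by 10: 15 − 1 = 14; dropped labels = 2 × 14 = 28.
Actual frame index = 27121 − 28 = 27093.

27093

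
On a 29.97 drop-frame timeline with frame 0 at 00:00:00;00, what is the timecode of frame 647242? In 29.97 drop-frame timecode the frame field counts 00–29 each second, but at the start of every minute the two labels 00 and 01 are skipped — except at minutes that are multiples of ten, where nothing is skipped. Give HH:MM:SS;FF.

05:59:56;10

Ten DF minutes hold 17982 frames, so frame 647242 lies in block 35 (frames 629370–647351) with 17872 frames into that block.
The block's first minute is 1800 frames and the rest 1798 each; 17872 frames reaches minute 9, so 35 × 18 + 9 × 2 = 648 labels have been skipped so far.
Adding those back, label number 647242 + 648 = 647890 at 30 labels/s is 21596 s + 10 f = 5 h 59 min 56 s frame 10, i.e. 05:59:56;10.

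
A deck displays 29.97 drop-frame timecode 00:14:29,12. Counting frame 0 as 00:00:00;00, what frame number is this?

Complete 10-minute blocks: 1, each 17982 frames → 17982.
Remaining 4 whole minutes in the current block: 1800 + 3 × 1798 = 7194 frames.
Within the current minute: 29 × 30 + 12 − 2 = 880 (labels ;00/;01 skipped at this minute). Total = 17982 + 7194 + 880 = 26056.

26056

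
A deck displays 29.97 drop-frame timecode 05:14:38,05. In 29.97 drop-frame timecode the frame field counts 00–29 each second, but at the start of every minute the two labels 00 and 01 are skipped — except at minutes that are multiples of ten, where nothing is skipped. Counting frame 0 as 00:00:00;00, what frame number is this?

565779

Complete 10-minute blocks: 31, each 17982 frames → 557442.
Remaining 4 whole minutes in the current block: 1800 + 3 × 1798 = 7194 frames.
Within the current minute: 38 × 30 + 5 − 2 = 1143 (labels ;00/;01 skipped at this minute). Total = 557442 + 7194 + 1143 = 565779.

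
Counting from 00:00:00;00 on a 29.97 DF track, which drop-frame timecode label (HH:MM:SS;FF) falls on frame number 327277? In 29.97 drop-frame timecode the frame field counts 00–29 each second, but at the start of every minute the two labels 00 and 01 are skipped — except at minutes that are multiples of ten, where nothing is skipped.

Each 10-minute DF block holds 10 × 60 × 30 − 9 × 2 = 17982 frames. 327277 ÷ 17982 → 18 full blocks, remainder 3601.
Within the partial block the first minute is 1800 frames and each further minute 1798, so 2 further minute boundaries passed. Total skipped labels = 18 × 18 + 2 × 2 = 328.
Non-drop label index = 327277 + 328 = 327605; at 30 labels/s that is 03:02:00:05, i.e. DF 03:02:00;05.

03:02:00;05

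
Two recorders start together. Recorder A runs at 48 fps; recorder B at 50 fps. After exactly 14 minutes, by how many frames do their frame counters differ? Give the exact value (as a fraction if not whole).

14 min = 840 s.
A emits 48 × 840 = 40320 frames; B emits 50 × 840 = 42000.
Difference = 1680 frames; B is ahead of A.

1680 frames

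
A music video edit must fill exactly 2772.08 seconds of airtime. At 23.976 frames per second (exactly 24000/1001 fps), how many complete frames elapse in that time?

66463 frames

Frames = 2772.08 × 24000/1001 = 66529920/1001 ≈ 66463.4565.
Complete frames: 66463.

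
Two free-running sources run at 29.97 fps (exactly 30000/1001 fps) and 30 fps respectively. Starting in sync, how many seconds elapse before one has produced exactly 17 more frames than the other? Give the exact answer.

The gap grows by |30 − 30000/1001| = 30/1001 frames per second.
Time for a 17-frame gap: 17 ÷ (30/1001) = 17017/30 s.

17017/30 seconds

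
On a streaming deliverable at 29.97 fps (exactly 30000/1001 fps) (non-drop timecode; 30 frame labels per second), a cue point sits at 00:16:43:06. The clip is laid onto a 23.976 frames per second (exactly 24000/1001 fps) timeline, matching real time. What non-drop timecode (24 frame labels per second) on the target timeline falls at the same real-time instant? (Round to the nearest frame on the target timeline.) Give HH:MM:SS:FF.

00:16:43:05

Source frame index: (0×3600 + 16×60 + 43) × 30 + 6 = 30096.
Real time: 30096 / (30000/1001) = 627627/625 s.
Target frame: (627627/625) × (24000/1001) = 120384/5 ≈ 24076.800 → 24077.
At 24 labels/s: frame 24077 → 00:16:43:05.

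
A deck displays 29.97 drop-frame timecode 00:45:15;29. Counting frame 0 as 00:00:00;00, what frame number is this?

81397

As if non-drop at 30 labels/s: (0 × 3600 + 45 × 60 + 15) × 30 + 29 = 81479.
Minute boundaries passed: 45; those not divisible by 10: 45 − 4 = 41; dropped labels = 2 × 41 = 82.
Actual frame index = 81479 − 82 = 81397.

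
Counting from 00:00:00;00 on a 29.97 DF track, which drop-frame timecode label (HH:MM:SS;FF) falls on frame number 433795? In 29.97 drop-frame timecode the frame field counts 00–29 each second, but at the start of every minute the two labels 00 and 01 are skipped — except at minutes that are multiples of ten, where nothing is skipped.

04:01:14;09

Ten DF minutes hold 17982 frames, so frame 433795 lies in block 24 (frames 431568–449549) with 2227 frames into that block.
The block's first minute is 1800 frames and the rest 1798 each; 2227 frames reaches minute 1, so 24 × 18 + 1 × 2 = 434 labels have been skipped so far.
Adding those back, label number 433795 + 434 = 434229 at 30 labels/s is 14474 s + 9 f = 4 h 1 min 14 s frame 9, i.e. 04:01:14;09.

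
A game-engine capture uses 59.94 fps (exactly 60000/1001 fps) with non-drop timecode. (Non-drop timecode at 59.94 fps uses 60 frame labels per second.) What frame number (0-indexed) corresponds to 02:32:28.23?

548903

Total seconds to the label: (2 × 3600 + 32 × 60 + 28) = 9148.
Frame index = 9148 × 60 + 23 = 548903.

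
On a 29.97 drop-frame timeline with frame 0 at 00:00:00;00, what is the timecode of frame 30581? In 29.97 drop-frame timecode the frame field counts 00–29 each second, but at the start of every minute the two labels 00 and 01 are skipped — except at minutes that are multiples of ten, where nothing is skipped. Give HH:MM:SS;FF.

00:17:00;13

Each 10-minute DF block holds 10 × 60 × 30 − 9 × 2 = 17982 frames. 30581 ÷ 17982 → 1 full block, remainder 12599.
Within the partial block the first minute is 1800 frames and each further minute 1798, so 7 further minute boundaries passed. Total skipped labels = 18 × 1 + 2 × 7 = 32.
Non-drop label index = 30581 + 32 = 30613; at 30 labels/s that is 00:17:00:13, i.e. DF 00:17:00;13.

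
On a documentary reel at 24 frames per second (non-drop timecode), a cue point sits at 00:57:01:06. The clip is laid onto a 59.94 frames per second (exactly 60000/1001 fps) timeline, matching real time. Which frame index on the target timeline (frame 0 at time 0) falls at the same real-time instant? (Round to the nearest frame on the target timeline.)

Source frame index: (0×3600 + 57×60 + 1) × 24 + 6 = 82110.
Real time: 82110 / (24) = 13685/4 s.
Target frame: (13685/4) × (60000/1001) = 29325000/143 ≈ 205069.930 → 205070.

frame 205070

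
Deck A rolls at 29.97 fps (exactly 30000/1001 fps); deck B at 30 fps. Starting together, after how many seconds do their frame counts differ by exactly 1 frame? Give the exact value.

The gap grows by |30 − 30000/1001| = 30/1001 frames per second.
Time for a 1-frame gap: 1 ÷ (30/1001) = 1001/30 s.

1001/30 seconds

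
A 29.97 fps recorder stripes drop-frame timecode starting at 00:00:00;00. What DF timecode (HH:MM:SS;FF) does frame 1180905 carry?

Each 10-minute DF block holds 10 × 60 × 30 − 9 × 2 = 17982 frames. 1180905 ÷ 17982 → 65 full blocks, remainder 12075.
Within the partial block the first minute is 1800 frames and each further minute 1798, so 6 further minute boundaries passed. Total skipped labels = 18 × 65 + 2 × 6 = 1182.
Non-drop label index = 1180905 + 1182 = 1182087; at 30 labels/s that is 10:56:42:27, i.e. DF 10:56:42;27.

10:56:42;27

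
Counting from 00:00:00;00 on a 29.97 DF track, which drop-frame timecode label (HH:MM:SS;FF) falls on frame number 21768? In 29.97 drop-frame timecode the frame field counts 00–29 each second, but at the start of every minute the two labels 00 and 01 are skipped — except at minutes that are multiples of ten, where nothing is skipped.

Each 10-minute DF block holds 10 × 60 × 30 − 9 × 2 = 17982 frames. 21768 ÷ 17982 → 1 full block, remainder 3786.
Within the partial block the first minute is 1800 frames and each further minute 1798, so 2 further minute boundaries passed. Total skipped labels = 18 × 1 + 2 × 2 = 22.
Non-drop label index = 21768 + 22 = 21790; at 30 labels/s that is 00:12:06:10, i.e. DF 00:12:06;10.

00:12:06;10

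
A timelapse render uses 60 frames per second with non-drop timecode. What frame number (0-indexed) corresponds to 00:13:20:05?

48005

Total seconds to the label: (0 × 3600 + 13 × 60 + 20) = 800.
Frame index = 800 × 60 + 5 = 48005.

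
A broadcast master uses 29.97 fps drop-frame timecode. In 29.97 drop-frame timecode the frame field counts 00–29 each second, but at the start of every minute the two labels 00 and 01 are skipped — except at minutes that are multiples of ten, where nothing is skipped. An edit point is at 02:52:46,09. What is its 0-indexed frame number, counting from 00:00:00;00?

Complete 10-minute blocks: 17, each 17982 frames → 305694.
Remaining 2 whole minutes in the current block: 1800 + 1 × 1798 = 3598 frames.
Within the current minute: 46 × 30 + 9 − 2 = 1387 (labels ;00/;01 skipped at this minute). Total = 305694 + 3598 + 1387 = 310679.

310679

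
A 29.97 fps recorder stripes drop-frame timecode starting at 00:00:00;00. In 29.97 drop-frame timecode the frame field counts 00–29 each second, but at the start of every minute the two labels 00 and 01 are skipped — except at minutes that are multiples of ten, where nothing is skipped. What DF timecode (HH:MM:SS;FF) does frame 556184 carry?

Each 10-minute DF block holds 10 × 60 × 30 − 9 × 2 = 17982 frames. 556184 ÷ 17982 → 30 full blocks, remainder 16724.
Within the partial block the first minute is 1800 frames and each further minute 1798, so 9 further minute boundaries passed. Total skipped labels = 18 × 30 + 2 × 9 = 558.
Non-drop label index = 556184 + 558 = 556742; at 30 labels/s that is 05:09:18:02, i.e. DF 05:09:18;02.

05:09:18;02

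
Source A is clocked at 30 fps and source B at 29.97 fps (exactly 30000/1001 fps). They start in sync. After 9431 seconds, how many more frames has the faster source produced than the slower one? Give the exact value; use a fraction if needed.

282930/1001 frames

A emits 30 × 9431 = 282930 frames; B emits 30000/1001 × 9431 = 282930000/1001.
Difference = 282930/1001 frames (≈ 282.6474); B is behind A.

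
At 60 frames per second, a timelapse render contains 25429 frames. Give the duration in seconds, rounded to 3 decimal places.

Running time = 25429 × 1/60 = 25429/60 s ≈ 423.817 s.

423.817 seconds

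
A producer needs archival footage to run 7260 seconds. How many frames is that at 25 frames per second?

Frames = 7260 × 25 = 181500.

181500 frames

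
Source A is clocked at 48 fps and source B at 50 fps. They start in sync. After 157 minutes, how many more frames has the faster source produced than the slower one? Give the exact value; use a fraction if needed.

18840 frames

157 min = 9420 s.
A emits 48 × 9420 = 452160 frames; B emits 50 × 9420 = 471000.
Difference = 18840 frames; B is ahead of A.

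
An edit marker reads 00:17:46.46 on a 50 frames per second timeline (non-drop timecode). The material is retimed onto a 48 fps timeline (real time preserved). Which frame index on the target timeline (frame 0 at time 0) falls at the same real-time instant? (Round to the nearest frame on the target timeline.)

Source frame index: (0×3600 + 17×60 + 46) × 50 + 46 = 53346.
Real time: 53346 / (50) = 26673/25 s.
Target frame: (26673/25) × (48) = 1280304/25 ≈ 51212.160 → 51212.

frame 51212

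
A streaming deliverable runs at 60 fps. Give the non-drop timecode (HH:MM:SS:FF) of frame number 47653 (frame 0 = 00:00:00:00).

47653 ÷ 60 = 794 full seconds, remainder 13 frames.
794 s = 0 h 13 min 14 s.
Timecode: 00:13:14:13.

00:13:14:13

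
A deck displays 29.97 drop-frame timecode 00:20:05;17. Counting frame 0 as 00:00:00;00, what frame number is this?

36131

As if non-drop at 30 labels/s: (0 × 3600 + 20 × 60 + 5) × 30 + 17 = 36167.
Minute boundaries passed: 20; those not divisible by 10: 20 − 2 = 18; dropped labels = 2 × 18 = 36.
Actual frame index = 36167 − 36 = 36131.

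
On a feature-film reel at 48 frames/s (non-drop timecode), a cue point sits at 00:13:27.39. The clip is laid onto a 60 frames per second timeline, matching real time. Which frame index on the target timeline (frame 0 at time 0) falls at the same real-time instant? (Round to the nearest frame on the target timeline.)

frame 48469

Source frame index: (0×3600 + 13×60 + 27) × 48 + 39 = 38775.
Real time: 38775 / (48) = 12925/16 s.
Target frame: (12925/16) × (60) = 193875/4 ≈ 48468.750 → 48469.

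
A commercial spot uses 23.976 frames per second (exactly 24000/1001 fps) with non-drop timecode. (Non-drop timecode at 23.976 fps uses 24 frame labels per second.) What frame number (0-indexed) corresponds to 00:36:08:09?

52041

Total seconds to the label: (0 × 3600 + 36 × 60 + 8) = 2168.
Frame index = 2168 × 24 + 9 = 52041.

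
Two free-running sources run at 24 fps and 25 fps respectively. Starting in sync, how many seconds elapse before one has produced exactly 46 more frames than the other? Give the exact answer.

The gap grows by |25 − 24| = 1 frame per second.
Time for a 46-frame gap: 46 ÷ (1) = 46 s.

46 seconds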